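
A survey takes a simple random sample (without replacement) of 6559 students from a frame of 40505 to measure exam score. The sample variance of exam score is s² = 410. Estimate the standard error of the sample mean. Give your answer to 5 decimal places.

Under SRS without replacement, Var(ȳ) = (1 − f)·s²/n with f = n/N = 6559/40505 = 0.16193063.
Var(ȳ) = (1 − 0.16193063)·410/6559 = 0.83806937·0.062509529 = 0.052387322.
SE(ȳ) = √(0.052387322) = 0.22888.

0.22888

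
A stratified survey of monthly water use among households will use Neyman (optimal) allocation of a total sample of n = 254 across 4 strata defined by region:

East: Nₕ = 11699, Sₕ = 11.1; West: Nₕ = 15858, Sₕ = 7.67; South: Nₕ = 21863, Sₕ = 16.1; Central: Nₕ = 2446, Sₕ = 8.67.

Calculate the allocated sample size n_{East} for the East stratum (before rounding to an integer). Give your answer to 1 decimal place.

Neyman allocation: nₕ = n·NₕSₕ / Σⱼ NⱼSⱼ.
Σ NⱼSⱼ = 11699·11.1 + 15858·7.67 + 21863·16.1 + 2446·8.67 = 624690.88.
n_{East} = 254·11699·11.1 / 624690.88 = 52.8.

52.8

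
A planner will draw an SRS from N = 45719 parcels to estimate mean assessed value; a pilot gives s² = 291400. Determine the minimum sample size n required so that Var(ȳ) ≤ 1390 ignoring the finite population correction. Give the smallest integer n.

Without fpc, n₀ = s²/D = 291400/1390 = 209.6403.
Rounding up, n = 210.

210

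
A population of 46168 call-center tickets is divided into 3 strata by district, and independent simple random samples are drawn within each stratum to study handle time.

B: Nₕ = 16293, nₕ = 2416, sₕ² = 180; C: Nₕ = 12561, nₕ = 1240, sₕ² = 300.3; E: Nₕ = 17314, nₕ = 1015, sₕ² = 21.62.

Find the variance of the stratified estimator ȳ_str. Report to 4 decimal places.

0.0269

Var(ȳ_str) = Σₕ Wₕ²(1 − fₕ)sₕ²/nₕ with Wₕ = Nₕ/N, N = 46168.
B: Wₕ = 0.35290678; term = 0.35290678²·(1 − 0.14828454)·180/2416 = 0.0079029657.
C: Wₕ = 0.27207156; term = 0.27207156²·(1 − 0.09871825)·300.3/1240 = 0.016156993.
E: Wₕ = 0.37502166; term = 0.37502166²·(1 − 0.05862308)·21.62/1015 = 0.002820109.
Sum = 0.026880068.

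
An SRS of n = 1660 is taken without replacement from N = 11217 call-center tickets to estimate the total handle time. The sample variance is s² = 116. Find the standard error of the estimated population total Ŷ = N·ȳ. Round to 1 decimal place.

2737.0

Var(Ŷ) = N²·Var(ȳ) = N²·(1 − n/N)·s²/n.
f = 1660/11217 = 0.14798966; Var(ȳ) = 0.85201034·116/1660 = 0.059538072.
Var(Ŷ) = 11217² · 0.059538072 = 7.4911451 × 10^6.
SE(Ŷ) = √(7.4911451 × 10^6) = 2737.0.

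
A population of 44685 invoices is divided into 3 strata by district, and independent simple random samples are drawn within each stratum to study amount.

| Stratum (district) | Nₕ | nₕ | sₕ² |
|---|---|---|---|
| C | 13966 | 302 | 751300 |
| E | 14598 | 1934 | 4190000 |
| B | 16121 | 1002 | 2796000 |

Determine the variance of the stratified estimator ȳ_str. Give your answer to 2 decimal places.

Var(ȳ_str) = Σₕ Wₕ²(1 − fₕ)sₕ²/nₕ with Wₕ = Nₕ/N, N = 44685.
C: Wₕ = 0.31254336; term = 0.31254336²·(1 − 0.02162394)·751300/302 = 237.75673.
E: Wₕ = 0.32668681; term = 0.32668681²·(1 − 0.13248390)·4190000/1934 = 200.58492.
B: Wₕ = 0.36076983; term = 0.36076983²·(1 − 0.06215495)·2796000/1002 = 340.6128.
Sum = 778.95445.

778.95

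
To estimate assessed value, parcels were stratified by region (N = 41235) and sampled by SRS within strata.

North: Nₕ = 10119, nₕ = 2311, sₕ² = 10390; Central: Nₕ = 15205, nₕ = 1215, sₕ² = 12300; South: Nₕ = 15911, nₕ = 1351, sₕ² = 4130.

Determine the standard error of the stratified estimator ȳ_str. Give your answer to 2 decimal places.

Var(ȳ_str) = Σₕ Wₕ²(1 − fₕ)sₕ²/nₕ with Wₕ = Nₕ/N, N = 41235.
North: Wₕ = 0.24539833; term = 0.24539833²·(1 − 0.22838225)·10390/2311 = 0.20891085.
Central: Wₕ = 0.36874015; term = 0.36874015²·(1 − 0.07990793)·12300/1215 = 1.2664877.
South: Wₕ = 0.38586153; term = 0.38586153²·(1 − 0.08490981)·4130/1351 = 0.41650628.
Sum = 1.8919048.
SE = √(1.8919048) = 1.38.

1.38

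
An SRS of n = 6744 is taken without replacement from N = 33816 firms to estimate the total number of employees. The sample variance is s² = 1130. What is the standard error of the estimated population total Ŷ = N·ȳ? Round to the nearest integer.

12385

Var(Ŷ) = N²·Var(ȳ) = N²·(1 − n/N)·s²/n.
f = 6744/33816 = 0.19943222; Var(ȳ) = 0.80056778·1130/6744 = 0.13414021.
Var(Ŷ) = 33816² · 0.13414021 = 1.5339226 × 10^8.
SE(Ŷ) = √(1.5339226 × 10^8) = 12385.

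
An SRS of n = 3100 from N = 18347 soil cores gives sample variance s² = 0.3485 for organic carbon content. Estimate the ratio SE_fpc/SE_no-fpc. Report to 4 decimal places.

0.9116

f = n/N = 3100/18347 = 0.16896495.
SE_no-fpc = √(s²/n) = 0.010602799; SE_fpc = √((1−f)s²/n) = 0.0096656311.
Ratio = √(1−f) = 0.91161124.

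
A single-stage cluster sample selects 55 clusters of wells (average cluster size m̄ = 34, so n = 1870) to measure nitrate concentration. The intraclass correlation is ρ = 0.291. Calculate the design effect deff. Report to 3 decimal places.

10.603

deff = 1 + (34 − 1)·0.291 = 1 + 9.603 = 10.603.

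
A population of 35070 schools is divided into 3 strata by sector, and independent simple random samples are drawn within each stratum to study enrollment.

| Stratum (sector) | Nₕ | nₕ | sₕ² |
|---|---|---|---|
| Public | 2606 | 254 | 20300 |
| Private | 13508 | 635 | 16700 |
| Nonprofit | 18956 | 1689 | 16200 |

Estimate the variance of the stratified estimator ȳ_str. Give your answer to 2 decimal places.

6.67

Var(ȳ_str) = Σₕ Wₕ²(1 − fₕ)sₕ²/nₕ with Wₕ = Nₕ/N, N = 35070.
Public: Wₕ = 0.07430853; term = 0.07430853²·(1 − 0.09746738)·20300/254 = 0.39829286.
Private: Wₕ = 0.38517251; term = 0.38517251²·(1 − 0.04700918)·16700/635 = 3.7182795.
Nonprofit: Wₕ = 0.54051896; term = 0.54051896²·(1 − 0.08910108)·16200/1689 = 2.5525686.
Sum = 6.669141.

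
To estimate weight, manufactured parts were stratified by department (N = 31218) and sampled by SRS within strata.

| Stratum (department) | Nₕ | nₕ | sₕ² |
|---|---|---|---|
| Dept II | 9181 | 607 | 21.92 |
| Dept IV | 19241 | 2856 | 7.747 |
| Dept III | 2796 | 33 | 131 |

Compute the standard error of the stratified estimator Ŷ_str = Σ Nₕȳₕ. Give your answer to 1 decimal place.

5862.2

Var(Ŷ_str) = Σₕ Nₕ²(1 − fₕ)sₕ²/nₕ.
Dept II: 9181²·(1 − 607/9181)·21.92/607 = 2.8426627 × 10^6.
Dept IV: 19241²·(1 − 2856/19241)·7.747/2856 = 855164.06.
Dept III: 2796²·(1 − 33/2796)·131/33 = 3.0667291 × 10^7.
Sum = 3.4365118 × 10^7.
SE = √(3.4365118 × 10^7) = 5862.2.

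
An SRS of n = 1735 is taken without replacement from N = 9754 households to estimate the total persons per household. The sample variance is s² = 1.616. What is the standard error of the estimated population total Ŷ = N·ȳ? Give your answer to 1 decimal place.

269.9

Var(Ŷ) = N²·Var(ȳ) = N²·(1 − n/N)·s²/n.
f = 1735/9754 = 0.17787574; Var(ȳ) = 0.82212426·1.616/1735 = 7.6573648 × 10^-4.
Var(Ŷ) = 9754² · (7.6573648 × 10^-4) = 72852.564.
SE(Ŷ) = √(72852.564) = 269.9.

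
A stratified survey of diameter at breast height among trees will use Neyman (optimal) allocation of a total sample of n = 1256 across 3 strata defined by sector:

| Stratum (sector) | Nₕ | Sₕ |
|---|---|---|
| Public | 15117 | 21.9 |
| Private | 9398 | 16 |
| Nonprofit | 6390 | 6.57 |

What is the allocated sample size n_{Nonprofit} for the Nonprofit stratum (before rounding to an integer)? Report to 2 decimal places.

100.74

Neyman allocation: nₕ = n·NₕSₕ / Σⱼ NⱼSⱼ.
Σ NⱼSⱼ = 15117·21.9 + 9398·16 + 6390·6.57 = 523412.6.
n_{Nonprofit} = 1256·6390·6.57 / 523412.6 = 100.74.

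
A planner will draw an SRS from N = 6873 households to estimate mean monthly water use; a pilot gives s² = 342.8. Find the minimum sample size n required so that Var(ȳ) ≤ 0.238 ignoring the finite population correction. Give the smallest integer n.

Without fpc, n₀ = s²/D = 342.8/0.238 = 1440.3361.
Rounding up, n = 1441.

1441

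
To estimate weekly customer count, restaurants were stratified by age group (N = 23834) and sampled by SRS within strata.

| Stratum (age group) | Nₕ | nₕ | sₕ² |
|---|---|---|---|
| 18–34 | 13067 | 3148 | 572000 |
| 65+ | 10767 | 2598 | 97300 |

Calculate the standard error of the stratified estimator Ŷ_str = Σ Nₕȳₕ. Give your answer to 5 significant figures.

163840

Var(Ŷ_str) = Σₕ Nₕ²(1 − fₕ)sₕ²/nₕ.
18–34: 13067²·(1 − 3148/13067)·572000/3148 = 2.3550769 × 10^10.
65+: 10767²·(1 − 2598/10767)·97300/2598 = 3.294104 × 10^9.
Sum = 2.6844873 × 10^10.
SE = √(2.6844873 × 10^10) = 163840.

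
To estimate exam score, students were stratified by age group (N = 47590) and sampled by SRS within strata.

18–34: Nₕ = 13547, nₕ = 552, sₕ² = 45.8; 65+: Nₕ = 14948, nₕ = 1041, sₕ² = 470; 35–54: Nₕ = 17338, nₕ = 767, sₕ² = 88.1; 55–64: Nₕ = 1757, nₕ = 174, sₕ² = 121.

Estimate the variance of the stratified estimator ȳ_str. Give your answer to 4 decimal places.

0.0633

Var(ȳ_str) = Σₕ Wₕ²(1 − fₕ)sₕ²/nₕ with Wₕ = Nₕ/N, N = 47590.
18–34: Wₕ = 0.28466064; term = 0.28466064²·(1 − 0.04074703)·45.8/552 = 0.0064493271.
65+: Wₕ = 0.31409960; term = 0.31409960²·(1 − 0.06964142)·470/1041 = 0.041441194.
35–54: Wₕ = 0.36432024; term = 0.36432024²·(1 − 0.04423809)·88.1/767 = 0.014571251.
55–64: Wₕ = 0.03691952; term = 0.03691952²·(1 − 0.09903244)·121/174 = 8.5399905 × 10^-4.
Sum = 0.063315771.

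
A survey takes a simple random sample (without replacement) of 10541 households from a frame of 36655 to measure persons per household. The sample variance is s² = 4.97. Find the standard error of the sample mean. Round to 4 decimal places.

Under SRS without replacement, Var(ȳ) = (1 − f)·s²/n with f = n/N = 10541/36655 = 0.28757332.
Var(ȳ) = (1 − 0.28757332)·4.97/10541 = 0.71242668·4.7149227 × 10^-4 = 3.3590367 × 10^-4.
SE(ȳ) = √(3.3590367 × 10^-4) = 0.0183.

0.0183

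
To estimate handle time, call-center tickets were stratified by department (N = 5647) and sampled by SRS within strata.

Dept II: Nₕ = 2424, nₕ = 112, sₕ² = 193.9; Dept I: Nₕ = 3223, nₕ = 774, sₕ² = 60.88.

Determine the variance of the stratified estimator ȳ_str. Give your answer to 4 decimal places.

0.3237

Var(ȳ_str) = Σₕ Wₕ²(1 − fₕ)sₕ²/nₕ with Wₕ = Nₕ/N, N = 5647.
Dept II: Wₕ = 0.42925447; term = 0.42925447²·(1 − 0.04620462)·193.9/112 = 0.30425986.
Dept I: Wₕ = 0.57074553; term = 0.57074553²·(1 − 0.24014893)·60.88/774 = 0.019469159.
Sum = 0.32372902.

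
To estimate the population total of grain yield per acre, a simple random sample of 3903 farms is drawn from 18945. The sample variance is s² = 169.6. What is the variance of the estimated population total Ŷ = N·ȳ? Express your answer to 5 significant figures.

1.2383 × 10^7

Var(Ŷ) = N²·Var(ȳ) = N²·(1 − n/N)·s²/n.
f = 3903/18945 = 0.20601742; Var(ȳ) = 0.79398258·169.6/3903 = 0.034501523.
Var(Ŷ) = 18945² · 0.034501523 = 1.2383046 × 10^7.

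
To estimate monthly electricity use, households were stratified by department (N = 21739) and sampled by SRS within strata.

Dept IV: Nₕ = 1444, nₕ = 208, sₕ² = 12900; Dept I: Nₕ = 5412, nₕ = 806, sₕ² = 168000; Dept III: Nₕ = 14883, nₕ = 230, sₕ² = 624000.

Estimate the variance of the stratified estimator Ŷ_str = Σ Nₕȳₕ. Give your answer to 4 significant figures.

5.970 × 10^11

Var(Ŷ_str) = Σₕ Nₕ²(1 − fₕ)sₕ²/nₕ.
Dept IV: 1444²·(1 − 208/1444)·12900/208 = 1.1069093 × 10^8.
Dept I: 5412²·(1 − 806/5412)·168000/806 = 5.1958423 × 10^9.
Dept III: 14883²·(1 − 230/14883)·624000/230 = 5.9166215 × 10^11.
Sum = 5.9696868 × 10^11.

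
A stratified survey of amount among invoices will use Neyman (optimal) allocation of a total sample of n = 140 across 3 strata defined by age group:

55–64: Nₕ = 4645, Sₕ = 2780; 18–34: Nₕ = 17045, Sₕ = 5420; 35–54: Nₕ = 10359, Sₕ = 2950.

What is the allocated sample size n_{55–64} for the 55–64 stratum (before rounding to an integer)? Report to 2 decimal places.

13.31

Neyman allocation: nₕ = n·NₕSₕ / Σⱼ NⱼSⱼ.
Σ NⱼSⱼ = 4645·2780 + 17045·5420 + 10359·2950 = 1.3585605 × 10^8.
n_{55–64} = 140·4645·2780 / (1.3585605 × 10^8) = 13.31.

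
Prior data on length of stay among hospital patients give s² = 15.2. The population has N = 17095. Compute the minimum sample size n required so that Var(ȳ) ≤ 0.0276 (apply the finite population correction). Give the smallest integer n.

534

Without fpc, n₀ = s²/D = 15.2/0.0276 = 550.7246.
With fpc, (1 − n/N)·s²/n ≤ D requires n ≥ n₀/(1 + n₀/N) = 550.7246/(1 + 550.7246/17095) = 533.5364.
Rounding up, n = 534.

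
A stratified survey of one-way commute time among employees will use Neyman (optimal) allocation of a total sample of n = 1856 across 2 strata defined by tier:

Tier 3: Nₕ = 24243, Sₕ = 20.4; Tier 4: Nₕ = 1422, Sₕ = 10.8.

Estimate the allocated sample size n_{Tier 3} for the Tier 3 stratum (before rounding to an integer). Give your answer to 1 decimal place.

1800.1

Neyman allocation: nₕ = n·NₕSₕ / Σⱼ NⱼSⱼ.
Σ NⱼSⱼ = 24243·20.4 + 1422·10.8 = 509914.8.
n_{Tier 3} = 1856·24243·20.4 / 509914.8 = 1800.1.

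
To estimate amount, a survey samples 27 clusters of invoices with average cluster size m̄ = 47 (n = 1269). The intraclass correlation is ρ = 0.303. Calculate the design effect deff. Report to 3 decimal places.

14.938

deff = 1 + (47 − 1)·0.303 = 1 + 13.938 = 14.938.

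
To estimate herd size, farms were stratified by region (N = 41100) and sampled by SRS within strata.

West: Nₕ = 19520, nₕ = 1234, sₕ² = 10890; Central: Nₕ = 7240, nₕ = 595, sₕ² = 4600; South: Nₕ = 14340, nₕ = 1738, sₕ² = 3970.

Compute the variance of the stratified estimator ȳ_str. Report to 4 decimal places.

2.3293

Var(ȳ_str) = Σₕ Wₕ²(1 − fₕ)sₕ²/nₕ with Wₕ = Nₕ/N, N = 41100.
West: Wₕ = 0.47493917; term = 0.47493917²·(1 − 0.06321721)·10890/1234 = 1.86478.
Central: Wₕ = 0.17615572; term = 0.17615572²·(1 − 0.08218232)·4600/595 = 0.22018654.
South: Wₕ = 0.34890511; term = 0.34890511²·(1 − 0.12119944)·3970/1738 = 0.24436878.
Sum = 2.3293353.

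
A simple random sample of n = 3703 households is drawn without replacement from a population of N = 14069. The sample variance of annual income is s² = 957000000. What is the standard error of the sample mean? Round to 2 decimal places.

Under SRS without replacement, Var(ȳ) = (1 − f)·s²/n with f = n/N = 3703/14069 = 0.26320279.
Var(ȳ) = (1 − 0.26320279)·957000000/3703 = 0.73679721·258439.1 = 190417.21.
SE(ȳ) = √(190417.21) = 436.37.

436.37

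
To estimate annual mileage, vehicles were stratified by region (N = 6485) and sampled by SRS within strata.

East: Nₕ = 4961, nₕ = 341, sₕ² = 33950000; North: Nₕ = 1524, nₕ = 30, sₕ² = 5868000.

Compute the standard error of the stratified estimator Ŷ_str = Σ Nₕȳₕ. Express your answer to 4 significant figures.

Var(Ŷ_str) = Σₕ Nₕ²(1 − fₕ)sₕ²/nₕ.
East: 4961²·(1 − 341/4961)·33950000/341 = 2.2819 × 10^12.
North: 1524²·(1 − 30/1524)·5868000/30 = 4.4535303 × 10^11.
Sum = 2.727253 × 10^12.
SE = √(2.727253 × 10^12) = 1.651 × 10^6.

1.651 × 10^6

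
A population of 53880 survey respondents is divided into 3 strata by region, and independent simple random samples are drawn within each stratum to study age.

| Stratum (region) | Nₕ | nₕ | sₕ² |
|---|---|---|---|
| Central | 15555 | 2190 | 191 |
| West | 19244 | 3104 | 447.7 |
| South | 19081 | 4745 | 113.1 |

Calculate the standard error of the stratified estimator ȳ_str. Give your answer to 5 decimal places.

0.15467

Var(ȳ_str) = Σₕ Wₕ²(1 − fₕ)sₕ²/nₕ with Wₕ = Nₕ/N, N = 53880.
Central: Wₕ = 0.28869710; term = 0.28869710²·(1 − 0.14079074)·191/2190 = 0.006245584.
West: Wₕ = 0.35716407; term = 0.35716407²·(1 − 0.16129703)·447.7/3104 = 0.015431534.
South: Wₕ = 0.35413883; term = 0.35413883²·(1 − 0.24867669)·113.1/4745 = 0.0022459513.
Sum = 0.023923069.
SE = √(0.023923069) = 0.15467.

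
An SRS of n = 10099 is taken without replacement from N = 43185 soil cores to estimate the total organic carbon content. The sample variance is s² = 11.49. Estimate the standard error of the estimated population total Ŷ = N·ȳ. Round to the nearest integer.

1275

Var(Ŷ) = N²·Var(ȳ) = N²·(1 − n/N)·s²/n.
f = 10099/43185 = 0.23385435; Var(ȳ) = 0.76614565·11.49/10099 = 8.716718 × 10^-4.
Var(Ŷ) = 43185² · (8.716718 × 10^-4) = 1.6256193 × 10^6.
SE(Ŷ) = √(1.6256193 × 10^6) = 1275.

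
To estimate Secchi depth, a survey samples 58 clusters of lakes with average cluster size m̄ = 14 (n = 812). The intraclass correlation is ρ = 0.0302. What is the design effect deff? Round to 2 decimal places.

deff = 1 + (14 − 1)·0.0302 = 1 + 0.3926 = 1.3926.

1.39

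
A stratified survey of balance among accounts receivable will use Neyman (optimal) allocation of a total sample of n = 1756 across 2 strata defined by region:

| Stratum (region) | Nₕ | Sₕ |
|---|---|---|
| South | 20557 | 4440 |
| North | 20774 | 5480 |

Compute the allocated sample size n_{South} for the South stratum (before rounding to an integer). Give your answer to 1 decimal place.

781.4

Neyman allocation: nₕ = n·NₕSₕ / Σⱼ NⱼSⱼ.
Σ NⱼSⱼ = 20557·4440 + 20774·5480 = 2.051146 × 10^8.
n_{South} = 1756·20557·4440 / (2.051146 × 10^8) = 781.4.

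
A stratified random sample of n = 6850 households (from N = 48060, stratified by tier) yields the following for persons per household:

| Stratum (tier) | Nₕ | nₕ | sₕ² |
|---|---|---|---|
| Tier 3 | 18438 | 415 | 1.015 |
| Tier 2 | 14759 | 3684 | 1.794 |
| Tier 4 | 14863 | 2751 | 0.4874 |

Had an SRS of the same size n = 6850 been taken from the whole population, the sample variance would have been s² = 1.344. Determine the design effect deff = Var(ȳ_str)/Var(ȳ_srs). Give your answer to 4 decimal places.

Var(ȳ_str) = Σ Wₕ²(1−fₕ)sₕ²/nₕ with Wₕ = Nₕ/48060:
  Tier 3: (18438/48060)²·(1−415/18438)·1.015/415 = 3.5187734 × 10^-4
  Tier 2: (14759/48060)²·(1−3684/14759)·1.794/3684 = 3.4461641 × 10^-5
  Tier 4: (14863/48060)²·(1−2751/14863)·0.4874/2751 = 1.3808603 × 10^-5
  → Var(ȳ_str) = 4.0014758 × 10^-4.
Var(ȳ_srs) = (1 − 6850/48060)·1.344/6850 = 1.6823934 × 10^-4.
deff = (4.0014758 × 10^-4) / (1.6823934 × 10^-4) = 2.3784.

2.3784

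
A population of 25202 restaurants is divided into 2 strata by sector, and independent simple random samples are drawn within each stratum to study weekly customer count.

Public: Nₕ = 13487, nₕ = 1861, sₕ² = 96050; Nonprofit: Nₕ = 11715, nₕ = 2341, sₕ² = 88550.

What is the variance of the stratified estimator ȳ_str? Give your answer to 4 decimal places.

Var(ȳ_str) = Σₕ Wₕ²(1 − fₕ)sₕ²/nₕ with Wₕ = Nₕ/N, N = 25202.
Public: Wₕ = 0.53515594; term = 0.53515594²·(1 − 0.13798473)·96050/1861 = 12.741679.
Nonprofit: Wₕ = 0.46484406; term = 0.46484406²·(1 − 0.19982928)·88550/2341 = 6.5400999.
Sum = 19.281779.

19.2818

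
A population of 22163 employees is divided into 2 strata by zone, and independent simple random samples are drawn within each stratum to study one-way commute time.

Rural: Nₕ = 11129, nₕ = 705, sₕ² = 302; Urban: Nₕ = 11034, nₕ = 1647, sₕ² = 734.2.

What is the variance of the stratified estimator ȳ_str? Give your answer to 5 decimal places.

Var(ȳ_str) = Σₕ Wₕ²(1 − fₕ)sₕ²/nₕ with Wₕ = Nₕ/N, N = 22163.
Rural: Wₕ = 0.50214321; term = 0.50214321²·(1 − 0.06334801)·302/705 = 0.10116989.
Urban: Wₕ = 0.49785679; term = 0.49785679²·(1 − 0.14926591)·734.2/1647 = 0.093999055.
Sum = 0.19516895.

0.19517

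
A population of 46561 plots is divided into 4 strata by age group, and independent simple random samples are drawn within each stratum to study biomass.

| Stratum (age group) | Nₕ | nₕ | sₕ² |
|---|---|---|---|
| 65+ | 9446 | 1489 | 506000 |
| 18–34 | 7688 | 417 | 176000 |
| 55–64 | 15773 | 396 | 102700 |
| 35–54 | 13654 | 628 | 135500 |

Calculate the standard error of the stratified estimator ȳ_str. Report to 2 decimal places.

Var(ȳ_str) = Σₕ Wₕ²(1 − fₕ)sₕ²/nₕ with Wₕ = Nₕ/N, N = 46561.
65+: Wₕ = 0.20287365; term = 0.20287365²·(1 − 0.15763286)·506000/1489 = 11.781715.
18–34: Wₕ = 0.16511673; term = 0.16511673²·(1 − 0.05424037)·176000/417 = 10.882772.
55–64: Wₕ = 0.33875991; term = 0.33875991²·(1 − 0.02510619)·102700/396 = 29.014599.
35–54: Wₕ = 0.29324972; term = 0.29324972²·(1 − 0.04599385)·135500/628 = 17.701335.
Sum = 69.380421.
SE = √(69.380421) = 8.33.

8.33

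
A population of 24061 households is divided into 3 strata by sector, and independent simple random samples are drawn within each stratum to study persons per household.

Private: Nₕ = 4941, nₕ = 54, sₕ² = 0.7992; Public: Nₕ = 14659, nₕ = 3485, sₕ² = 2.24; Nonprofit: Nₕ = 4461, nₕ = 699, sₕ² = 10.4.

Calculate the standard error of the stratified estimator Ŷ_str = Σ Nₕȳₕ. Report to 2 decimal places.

844.01

Var(Ŷ_str) = Σₕ Nₕ²(1 − fₕ)sₕ²/nₕ.
Private: 4941²·(1 − 54/4941)·0.7992/54 = 357370.67.
Public: 14659²·(1 − 3485/14659)·2.24/3485 = 105283.
Nonprofit: 4461²·(1 − 699/4461)·10.4/699 = 249693.47.
Sum = 712347.14.
SE = √(712347.14) = 844.01.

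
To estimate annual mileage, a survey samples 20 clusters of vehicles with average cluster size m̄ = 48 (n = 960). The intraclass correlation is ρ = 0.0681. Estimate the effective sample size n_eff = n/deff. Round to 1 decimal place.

deff = 1 + (48 − 1)·0.0681 = 1 + 3.2007 = 4.2007.
n_eff = 960 / 4.2007 = 228.5.

228.5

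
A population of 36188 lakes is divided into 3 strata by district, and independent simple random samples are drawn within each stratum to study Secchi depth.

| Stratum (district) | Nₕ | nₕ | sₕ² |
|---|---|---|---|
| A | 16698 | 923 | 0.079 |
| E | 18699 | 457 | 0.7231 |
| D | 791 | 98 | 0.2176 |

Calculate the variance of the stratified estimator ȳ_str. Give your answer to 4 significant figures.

4.303 × 10^-4

Var(ȳ_str) = Σₕ Wₕ²(1 − fₕ)sₕ²/nₕ with Wₕ = Nₕ/N, N = 36188.
A: Wₕ = 0.46142368; term = 0.46142368²·(1 − 0.05527608)·0.079/923 = 1.7215913 × 10^-5.
E: Wₕ = 0.51671825; term = 0.51671825²·(1 − 0.02443981)·0.7231/457 = 4.1213911 × 10^-4.
D: Wₕ = 0.02185807; term = 0.02185807²·(1 − 0.12389381)·0.2176/98 = 9.294229 × 10^-7.
Sum = 4.3028445 × 10^-4.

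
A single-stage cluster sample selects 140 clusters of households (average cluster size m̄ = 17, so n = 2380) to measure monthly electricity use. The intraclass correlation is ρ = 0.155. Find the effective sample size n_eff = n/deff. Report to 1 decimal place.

deff = 1 + (17 − 1)·0.155 = 1 + 2.48 = 3.48.
n_eff = 2380 / 3.48 = 683.9.

683.9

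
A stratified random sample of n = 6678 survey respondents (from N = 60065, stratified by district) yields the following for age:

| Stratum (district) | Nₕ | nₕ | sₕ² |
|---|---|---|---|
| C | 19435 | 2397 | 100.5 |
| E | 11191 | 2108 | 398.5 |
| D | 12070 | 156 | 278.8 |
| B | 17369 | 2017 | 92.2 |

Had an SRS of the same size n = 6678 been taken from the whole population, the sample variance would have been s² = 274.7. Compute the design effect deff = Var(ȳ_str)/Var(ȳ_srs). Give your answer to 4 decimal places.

Var(ȳ_str) = Σ Wₕ²(1−fₕ)sₕ²/nₕ with Wₕ = Nₕ/60065:
  C: (19435/60065)²·(1−2397/19435)·100.5/2397 = 0.0038482052
  E: (11191/60065)²·(1−2108/11191)·398.5/2108 = 0.0053261448
  D: (12070/60065)²·(1−156/12070)·278.8/156 = 0.07123445
  B: (17369/60065)²·(1−2017/17369)·92.2/2017 = 0.0033784838
  → Var(ȳ_str) = 0.083787284.
Var(ȳ_srs) = (1 − 6678/60065)·274.7/6678 = 0.036561692.
deff = 0.083787284 / 0.036561692 = 2.2917.

2.2917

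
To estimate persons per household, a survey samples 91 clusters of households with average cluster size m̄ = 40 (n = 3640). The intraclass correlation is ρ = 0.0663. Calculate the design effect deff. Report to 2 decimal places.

3.59

deff = 1 + (40 − 1)·0.0663 = 1 + 2.5857 = 3.5857.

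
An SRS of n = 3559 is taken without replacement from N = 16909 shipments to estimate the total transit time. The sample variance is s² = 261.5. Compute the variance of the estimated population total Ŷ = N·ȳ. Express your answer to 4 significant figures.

Var(Ŷ) = N²·Var(ȳ) = N²·(1 − n/N)·s²/n.
f = 3559/16909 = 0.21047963; Var(ȳ) = 0.78952037·261.5/3559 = 0.058010559.
Var(Ŷ) = 16909² · 0.058010559 = 1.6586047 × 10^7.

1.659 × 10^7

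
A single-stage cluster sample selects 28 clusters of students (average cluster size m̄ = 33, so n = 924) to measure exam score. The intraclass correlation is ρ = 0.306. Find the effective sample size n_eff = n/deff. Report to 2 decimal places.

deff = 1 + (33 − 1)·0.306 = 1 + 9.792 = 10.792.
n_eff = 924 / 10.792 = 85.62.

85.62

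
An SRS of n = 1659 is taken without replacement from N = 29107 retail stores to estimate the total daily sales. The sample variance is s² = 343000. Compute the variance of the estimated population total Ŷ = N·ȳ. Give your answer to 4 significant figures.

Var(Ŷ) = N²·Var(ȳ) = N²·(1 − n/N)·s²/n.
f = 1659/29107 = 0.05699660; Var(ȳ) = 0.94300340·343000/1659 = 194.96695.
Var(Ŷ) = 29107² · 194.96695 = 1.651794 × 10^11.

1.652 × 10^11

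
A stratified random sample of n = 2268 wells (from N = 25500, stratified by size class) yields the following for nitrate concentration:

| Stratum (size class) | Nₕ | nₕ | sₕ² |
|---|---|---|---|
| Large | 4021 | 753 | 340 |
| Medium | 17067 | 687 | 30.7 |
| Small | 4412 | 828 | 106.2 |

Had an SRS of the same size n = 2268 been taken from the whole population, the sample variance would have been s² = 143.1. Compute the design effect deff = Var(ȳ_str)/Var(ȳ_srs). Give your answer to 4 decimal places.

0.5472

Var(ȳ_str) = Σ Wₕ²(1−fₕ)sₕ²/nₕ with Wₕ = Nₕ/25500:
  Large: (4021/25500)²·(1−753/4021)·340/753 = 0.0091247232
  Medium: (17067/25500)²·(1−687/17067)·30.7/687 = 0.019211991
  Small: (4412/25500)²·(1−828/4412)·106.2/828 = 0.003119014
  → Var(ȳ_str) = 0.031455728.
Var(ȳ_srs) = (1 − 2268/25500)·143.1/2268 = 0.057483473.
deff = 0.031455728 / 0.057483473 = 0.5472.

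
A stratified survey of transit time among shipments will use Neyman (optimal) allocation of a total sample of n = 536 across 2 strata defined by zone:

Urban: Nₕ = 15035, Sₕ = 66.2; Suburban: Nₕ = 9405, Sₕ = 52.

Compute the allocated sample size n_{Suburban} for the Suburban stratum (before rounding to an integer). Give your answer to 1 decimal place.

176.6

Neyman allocation: nₕ = n·NₕSₕ / Σⱼ NⱼSⱼ.
Σ NⱼSⱼ = 15035·66.2 + 9405·52 = 1.484377 × 10^6.
n_{Suburban} = 536·9405·52 / (1.484377 × 10^6) = 176.6.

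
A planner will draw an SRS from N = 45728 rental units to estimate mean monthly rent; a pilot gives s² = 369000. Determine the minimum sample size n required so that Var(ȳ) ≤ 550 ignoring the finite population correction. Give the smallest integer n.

Without fpc, n₀ = s²/D = 369000/550 = 670.9091.
Rounding up, n = 671.

671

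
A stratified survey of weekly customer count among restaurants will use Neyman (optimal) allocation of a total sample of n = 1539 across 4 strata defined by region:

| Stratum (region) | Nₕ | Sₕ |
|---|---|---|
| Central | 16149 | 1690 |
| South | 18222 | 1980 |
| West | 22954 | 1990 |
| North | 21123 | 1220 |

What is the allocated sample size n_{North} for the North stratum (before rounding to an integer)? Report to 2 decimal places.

Neyman allocation: nₕ = n·NₕSₕ / Σⱼ NⱼSⱼ.
Σ NⱼSⱼ = 16149·1690 + 18222·1980 + 22954·1990 + 21123·1220 = 1.3481989 × 10^8.
n_{North} = 1539·21123·1220 / (1.3481989 × 10^8) = 294.17.

294.17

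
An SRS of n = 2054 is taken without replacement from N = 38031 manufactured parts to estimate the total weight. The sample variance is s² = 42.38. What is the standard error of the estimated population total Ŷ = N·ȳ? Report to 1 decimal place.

5313.3

Var(Ŷ) = N²·Var(ȳ) = N²·(1 − n/N)·s²/n.
f = 2054/38031 = 0.05400857; Var(ȳ) = 0.94599143·42.38/2054 = 0.019518557.
Var(Ŷ) = 38031² · 0.019518557 = 2.8230801 × 10^7.
SE(Ŷ) = √(2.8230801 × 10^7) = 5313.3.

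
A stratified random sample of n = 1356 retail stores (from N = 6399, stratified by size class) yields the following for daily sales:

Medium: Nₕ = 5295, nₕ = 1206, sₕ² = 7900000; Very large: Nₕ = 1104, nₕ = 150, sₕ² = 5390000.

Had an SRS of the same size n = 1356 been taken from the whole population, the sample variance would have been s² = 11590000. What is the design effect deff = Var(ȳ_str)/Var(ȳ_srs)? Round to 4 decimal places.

0.6514

Var(ȳ_str) = Σ Wₕ²(1−fₕ)sₕ²/nₕ with Wₕ = Nₕ/6399:
  Medium: (5295/6399)²·(1−1206/5295)·7900000/1206 = 3463.687
  Very large: (1104/6399)²·(1−150/1104)·5390000/150 = 924.25271
  → Var(ȳ_str) = 4387.9397.
Var(ȳ_srs) = (1 − 1356/6399)·11590000/1356 = 6735.9771.
deff = 4387.9397 / 6735.9771 = 0.6514.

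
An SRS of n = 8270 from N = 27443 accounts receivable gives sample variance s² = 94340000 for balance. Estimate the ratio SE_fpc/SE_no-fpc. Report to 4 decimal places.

f = n/N = 8270/27443 = 0.30135189.
SE_no-fpc = √(s²/n) = 106.80588; SE_fpc = √((1−f)s²/n) = 89.273883.
Ratio = √(1−f) = 0.83585173.

0.8359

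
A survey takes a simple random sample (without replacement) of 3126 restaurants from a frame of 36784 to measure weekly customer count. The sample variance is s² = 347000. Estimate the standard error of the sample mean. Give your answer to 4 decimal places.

Under SRS without replacement, Var(ȳ) = (1 − f)·s²/n with f = n/N = 3126/36784 = 0.08498260.
Var(ȳ) = (1 − 0.08498260)·347000/3126 = 0.91501740·111.00448 = 101.57103.
SE(ȳ) = √(101.57103) = 10.0782.

10.0782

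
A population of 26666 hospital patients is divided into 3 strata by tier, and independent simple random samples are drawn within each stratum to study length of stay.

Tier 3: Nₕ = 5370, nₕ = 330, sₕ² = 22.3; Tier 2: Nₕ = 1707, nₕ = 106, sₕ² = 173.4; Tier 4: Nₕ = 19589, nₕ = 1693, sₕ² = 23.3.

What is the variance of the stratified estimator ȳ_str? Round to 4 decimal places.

Var(ȳ_str) = Σₕ Wₕ²(1 − fₕ)sₕ²/nₕ with Wₕ = Nₕ/N, N = 26666.
Tier 3: Wₕ = 0.20138003; term = 0.20138003²·(1 − 0.06145251)·22.3/330 = 0.0025720535.
Tier 2: Wₕ = 0.06401410; term = 0.06401410²·(1 − 0.06209725)·173.4/106 = 0.0062871284.
Tier 4: Wₕ = 0.73460587; term = 0.73460587²·(1 − 0.08642606)·23.3/1693 = 0.006785025.
Sum = 0.015644207.

0.0156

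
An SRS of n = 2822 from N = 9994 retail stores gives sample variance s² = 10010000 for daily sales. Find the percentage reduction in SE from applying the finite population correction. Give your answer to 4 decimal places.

15.2869

f = n/N = 2822/9994 = 0.28236942.
SE_no-fpc = √(s²/n) = 59.557785; SE_fpc = √((1−f)s²/n) = 50.453233.
Ratio = √(1−f) = 0.84713079. Reduction = 100·(1 − 0.84713079) = 15.2869%.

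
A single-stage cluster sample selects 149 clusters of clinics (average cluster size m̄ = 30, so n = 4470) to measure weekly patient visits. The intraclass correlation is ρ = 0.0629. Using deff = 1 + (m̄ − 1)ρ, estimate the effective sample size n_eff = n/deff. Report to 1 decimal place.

1582.8

deff = 1 + (30 − 1)·0.0629 = 1 + 1.8241 = 2.8241.
n_eff = 4470 / 2.8241 = 1582.8.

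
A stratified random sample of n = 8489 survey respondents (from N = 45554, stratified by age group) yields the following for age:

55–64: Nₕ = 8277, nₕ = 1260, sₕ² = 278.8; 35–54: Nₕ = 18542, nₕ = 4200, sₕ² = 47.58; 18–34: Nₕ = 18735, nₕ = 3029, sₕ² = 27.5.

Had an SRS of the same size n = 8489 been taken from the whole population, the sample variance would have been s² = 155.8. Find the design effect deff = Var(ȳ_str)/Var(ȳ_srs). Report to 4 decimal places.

Var(ȳ_str) = Σ Wₕ²(1−fₕ)sₕ²/nₕ with Wₕ = Nₕ/45554:
  55–64: (8277/45554)²·(1−1260/8277)·278.8/1260 = 0.0061928936
  35–54: (18542/45554)²·(1−4200/18542)·47.58/4200 = 0.0014517385
  18–34: (18735/45554)²·(1−3029/18735)·27.5/3029 = 0.001287359
  → Var(ȳ_str) = 0.0089319911.
Var(ȳ_srs) = (1 − 8489/45554)·155.8/8489 = 0.014933046.
deff = 0.0089319911 / 0.014933046 = 0.5981.

0.5981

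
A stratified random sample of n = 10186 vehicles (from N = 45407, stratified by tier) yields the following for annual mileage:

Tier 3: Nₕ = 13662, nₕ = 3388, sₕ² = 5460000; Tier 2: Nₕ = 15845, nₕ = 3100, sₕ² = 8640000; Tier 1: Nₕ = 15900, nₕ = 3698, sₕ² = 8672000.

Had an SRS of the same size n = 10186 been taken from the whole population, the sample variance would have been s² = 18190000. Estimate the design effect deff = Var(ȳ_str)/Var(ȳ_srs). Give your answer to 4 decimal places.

Var(ȳ_str) = Σ Wₕ²(1−fₕ)sₕ²/nₕ with Wₕ = Nₕ/45407:
  Tier 3: (13662/45407)²·(1−3388/13662)·5460000/3388 = 109.71284
  Tier 2: (15845/45407)²·(1−3100/15845)·8640000/3100 = 272.98483
  Tier 1: (15900/45407)²·(1−3698/15900)·8672000/3698 = 220.66573
  → Var(ȳ_str) = 603.3634.
Var(ȳ_srs) = (1 − 10186/45407)·18190000/10186 = 1385.1854.
deff = 603.3634 / 1385.1854 = 0.4356.

0.4356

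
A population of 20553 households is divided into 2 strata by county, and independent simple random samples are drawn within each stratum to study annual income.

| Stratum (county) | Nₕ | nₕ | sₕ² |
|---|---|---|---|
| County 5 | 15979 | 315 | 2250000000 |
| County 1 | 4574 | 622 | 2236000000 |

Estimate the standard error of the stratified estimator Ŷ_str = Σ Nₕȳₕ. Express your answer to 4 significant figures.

Var(Ŷ_str) = Σₕ Nₕ²(1 − fₕ)sₕ²/nₕ.
County 5: 15979²·(1 − 315/15979)·2250000000/315 = 1.7878218 × 10^15.
County 1: 4574²·(1 − 622/4574)·2236000000/622 = 6.4982215 × 10^13.
Sum = 1.852804 × 10^15.
SE = √(1.852804 × 10^15) = 4.304 × 10^7.

4.304 × 10^7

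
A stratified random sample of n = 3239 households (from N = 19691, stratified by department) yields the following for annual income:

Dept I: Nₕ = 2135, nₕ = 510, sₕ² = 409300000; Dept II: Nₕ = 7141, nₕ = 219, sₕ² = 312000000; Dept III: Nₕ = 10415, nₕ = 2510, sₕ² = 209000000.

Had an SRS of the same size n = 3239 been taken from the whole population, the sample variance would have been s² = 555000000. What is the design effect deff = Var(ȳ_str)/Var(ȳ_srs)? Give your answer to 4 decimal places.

1.4423

Var(ȳ_str) = Σ Wₕ²(1−fₕ)sₕ²/nₕ with Wₕ = Nₕ/19691:
  Dept I: (2135/19691)²·(1−510/2135)·409300000/510 = 7181.0387
  Dept II: (7141/19691)²·(1−219/7141)·312000000/219 = 181620.79
  Dept III: (10415/19691)²·(1−2510/10415)·209000000/2510 = 17680.648
  → Var(ȳ_str) = 206482.48.
Var(ȳ_srs) = (1 − 3239/19691)·555000000/3239 = 143163.72.
deff = 206482.48 / 143163.72 = 1.4423.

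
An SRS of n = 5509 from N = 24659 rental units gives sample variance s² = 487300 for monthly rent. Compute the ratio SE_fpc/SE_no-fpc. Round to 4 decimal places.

0.8812

f = n/N = 5509/24659 = 0.22340728.
SE_no-fpc = √(s²/n) = 9.4050654; SE_fpc = √((1−f)s²/n) = 8.2881667.
Ratio = √(1−f) = 0.88124499.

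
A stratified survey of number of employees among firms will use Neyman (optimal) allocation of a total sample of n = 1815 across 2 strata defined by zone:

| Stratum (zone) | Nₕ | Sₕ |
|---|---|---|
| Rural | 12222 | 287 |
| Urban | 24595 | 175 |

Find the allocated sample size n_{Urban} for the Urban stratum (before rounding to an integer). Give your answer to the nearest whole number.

Neyman allocation: nₕ = n·NₕSₕ / Σⱼ NⱼSⱼ.
Σ NⱼSⱼ = 12222·287 + 24595·175 = 7.811839 × 10^6.
n_{Urban} = 1815·24595·175 / (7.811839 × 10^6) = 1000.

1000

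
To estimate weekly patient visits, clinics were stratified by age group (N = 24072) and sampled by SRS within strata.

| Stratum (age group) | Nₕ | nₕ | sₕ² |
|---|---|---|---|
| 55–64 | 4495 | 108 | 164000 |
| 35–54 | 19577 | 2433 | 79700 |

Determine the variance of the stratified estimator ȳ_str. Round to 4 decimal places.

70.6501

Var(ȳ_str) = Σₕ Wₕ²(1 − fₕ)sₕ²/nₕ with Wₕ = Nₕ/N, N = 24072.
55–64: Wₕ = 0.18673147; term = 0.18673147²·(1 − 0.02402670)·164000/108 = 51.676498.
35–54: Wₕ = 0.81326853; term = 0.81326853²·(1 − 0.12427849)·79700/2433 = 18.973618.
Sum = 70.650116.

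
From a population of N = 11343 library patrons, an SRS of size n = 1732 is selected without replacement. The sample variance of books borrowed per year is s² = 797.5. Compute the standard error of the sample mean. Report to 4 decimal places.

Under SRS without replacement, Var(ȳ) = (1 − f)·s²/n with f = n/N = 1732/11343 = 0.15269329.
Var(ȳ) = (1 − 0.15269329)·797.5/1732 = 0.84730671·0.46045035 = 0.39014267.
SE(ȳ) = √(0.39014267) = 0.6246.

0.6246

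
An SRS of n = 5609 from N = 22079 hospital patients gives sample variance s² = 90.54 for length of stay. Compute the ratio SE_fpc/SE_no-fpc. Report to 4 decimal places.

0.8637

f = n/N = 5609/22079 = 0.25404230.
SE_no-fpc = √(s²/n) = 0.12705084; SE_fpc = √((1−f)s²/n) = 0.10973234.
Ratio = √(1−f) = 0.86368843.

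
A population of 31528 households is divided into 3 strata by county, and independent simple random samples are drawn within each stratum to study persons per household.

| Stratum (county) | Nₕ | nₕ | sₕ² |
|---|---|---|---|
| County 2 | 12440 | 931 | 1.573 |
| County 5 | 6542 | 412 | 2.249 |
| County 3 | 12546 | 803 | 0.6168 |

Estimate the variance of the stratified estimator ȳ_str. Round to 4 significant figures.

Var(ȳ_str) = Σₕ Wₕ²(1 − fₕ)sₕ²/nₕ with Wₕ = Nₕ/N, N = 31528.
County 2: Wₕ = 0.39456991; term = 0.39456991²·(1 − 0.07483923)·1.573/931 = 2.4335718 × 10^-4.
County 5: Wₕ = 0.20749810; term = 0.20749810²·(1 − 0.06297768)·2.249/412 = 2.2022692 × 10^-4.
County 3: Wₕ = 0.39793200; term = 0.39793200²·(1 − 0.06400446)·0.6168/803 = 1.1384667 × 10^-4.
Sum = 5.7743077 × 10^-4.

5.774 × 10^-4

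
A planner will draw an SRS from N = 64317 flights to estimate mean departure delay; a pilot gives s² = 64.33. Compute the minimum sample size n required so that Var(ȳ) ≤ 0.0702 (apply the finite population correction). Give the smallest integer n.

Without fpc, n₀ = s²/D = 64.33/0.0702 = 916.3818.
With fpc, (1 − n/N)·s²/n ≤ D requires n ≥ n₀/(1 + n₀/N) = 916.3818/(1 + 916.3818/64317) = 903.5087.
Rounding up, n = 904.

904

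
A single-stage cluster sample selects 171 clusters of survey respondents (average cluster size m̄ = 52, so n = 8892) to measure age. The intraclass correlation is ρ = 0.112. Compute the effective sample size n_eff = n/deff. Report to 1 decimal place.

1324.8

deff = 1 + (52 − 1)·0.112 = 1 + 5.712 = 6.712.
n_eff = 8892 / 6.712 = 1324.8.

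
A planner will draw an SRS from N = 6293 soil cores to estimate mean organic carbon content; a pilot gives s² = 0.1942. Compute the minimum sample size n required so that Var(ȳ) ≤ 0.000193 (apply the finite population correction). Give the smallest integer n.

868

Without fpc, n₀ = s²/D = 0.1942/0.000193 = 1006.2176.
With fpc, (1 − n/N)·s²/n ≤ D requires n ≥ n₀/(1 + n₀/N) = 1006.2176/(1 + 1006.2176/6293) = 867.5077.
Rounding up, n = 868.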